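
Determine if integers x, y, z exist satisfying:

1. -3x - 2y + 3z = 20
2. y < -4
Yes

Take x = -2, y = -7, z = 0. Substituting into each constraint:
  (1) -3(-2) - 2(-7) + 3(0) = 20 ✓
  (2) -7 < -4 ✓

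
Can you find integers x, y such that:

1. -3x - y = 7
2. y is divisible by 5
Yes

Take x = 1, y = -10. Substituting into each constraint:
  (1) -3(1) + 10 = 7 ✓
  (2) -10 = 5 × -2, remainder 0 ✓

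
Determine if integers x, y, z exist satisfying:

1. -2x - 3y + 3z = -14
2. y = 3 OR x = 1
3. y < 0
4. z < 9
Yes

Take x = 1, y = -1, z = -5. Substituting into each constraint:
  (1) -2(1) - 3(-1) + 3(-5) = -14 ✓
  (2) x = 1, target 1 ✓ (second branch holds)
  (3) -1 < 0 ✓
  (4) -5 < 9 ✓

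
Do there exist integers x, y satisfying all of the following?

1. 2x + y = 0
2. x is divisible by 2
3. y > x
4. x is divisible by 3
Yes

Take x = -6, y = 12. Substituting into each constraint:
  (1) 2(-6) + 12 = 0 ✓
  (2) -6 = 2 × -3, remainder 0 ✓
  (3) 12 > -6 ✓
  (4) -6 = 3 × -2, remainder 0 ✓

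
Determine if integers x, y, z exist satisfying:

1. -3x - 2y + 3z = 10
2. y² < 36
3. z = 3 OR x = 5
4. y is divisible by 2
Yes

Take x = -3, y = 4, z = 3. Substituting into each constraint:
  (1) -3(-3) - 2(4) + 3(3) = 10 ✓
  (2) y² = (4)² = 16, and 16 < 36 ✓
  (3) z = 3, target 3 ✓ (first branch holds)
  (4) 4 = 2 × 2, remainder 0 ✓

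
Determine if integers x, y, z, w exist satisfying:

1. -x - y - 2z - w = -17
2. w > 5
Yes

Take x = 0, y = 0, z = 5, w = 7. Substituting into each constraint:
  (1) 0 + 0 - 2(5) + (-7) = -17 ✓
  (2) 7 > 5 ✓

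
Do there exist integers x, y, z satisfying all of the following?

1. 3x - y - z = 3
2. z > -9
Yes

Take x = 1, y = 0, z = 0. Substituting into each constraint:
  (1) 3(1) + 0 + 0 = 3 ✓
  (2) 0 > -9 ✓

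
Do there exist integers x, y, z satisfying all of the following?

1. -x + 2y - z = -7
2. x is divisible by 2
Yes

Take x = 0, y = -3, z = 1. Substituting into each constraint:
  (1) 0 + 2(-3) + (-1) = -7 ✓
  (2) 0 = 2 × 0, remainder 0 ✓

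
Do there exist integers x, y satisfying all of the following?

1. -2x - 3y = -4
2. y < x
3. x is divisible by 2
Yes

Take x = 2, y = 0. Substituting into each constraint:
  (1) -2(2) - 3(0) = -4 ✓
  (2) 0 < 2 ✓
  (3) 2 = 2 × 1, remainder 0 ✓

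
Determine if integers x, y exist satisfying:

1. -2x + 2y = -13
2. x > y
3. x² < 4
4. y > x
No

Even the single constraint (-2x + 2y = -13) is infeasible over the integers.

  - -2x + 2y = -13: every term on the left is divisible by 2, so the LHS ≡ 0 (mod 2), but the RHS -13 is not — no integer solution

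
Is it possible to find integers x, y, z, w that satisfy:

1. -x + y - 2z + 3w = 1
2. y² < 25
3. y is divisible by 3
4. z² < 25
Yes

Take x = -1, y = 0, z = 0, w = 0. Substituting into each constraint:
  (1) 1 + 0 - 2(0) + 3(0) = 1 ✓
  (2) y² = (0)² = 0, and 0 < 25 ✓
  (3) 0 = 3 × 0, remainder 0 ✓
  (4) z² = (0)² = 0, and 0 < 25 ✓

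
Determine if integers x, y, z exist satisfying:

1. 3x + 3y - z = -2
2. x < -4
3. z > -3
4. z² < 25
Yes

Take x = -5, y = 4, z = -1. Substituting into each constraint:
  (1) 3(-5) + 3(4) + 1 = -2 ✓
  (2) -5 < -4 ✓
  (3) -1 > -3 ✓
  (4) z² = (-1)² = 1, and 1 < 25 ✓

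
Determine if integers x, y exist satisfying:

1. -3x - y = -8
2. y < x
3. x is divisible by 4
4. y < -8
Yes

Take x = 8, y = -16. Substituting into each constraint:
  (1) -3(8) + 16 = -8 ✓
  (2) -16 < 8 ✓
  (3) 8 = 4 × 2, remainder 0 ✓
  (4) -16 < -8 ✓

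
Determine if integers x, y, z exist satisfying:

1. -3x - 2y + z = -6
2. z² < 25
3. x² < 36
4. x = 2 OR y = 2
Yes

Take x = 1, y = 2, z = 1. Substituting into each constraint:
  (1) -3(1) - 2(2) + 1 = -6 ✓
  (2) z² = (1)² = 1, and 1 < 25 ✓
  (3) x² = (1)² = 1, and 1 < 36 ✓
  (4) y = 2, target 2 ✓ (second branch holds)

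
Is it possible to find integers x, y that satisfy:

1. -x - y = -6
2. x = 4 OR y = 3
Yes

Take x = 3, y = 3. Substituting into each constraint:
  (1) (-3) + (-3) = -6 ✓
  (2) y = 3, target 3 ✓ (second branch holds)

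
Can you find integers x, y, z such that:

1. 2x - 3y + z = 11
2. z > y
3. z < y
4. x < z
No

A contradictory subset is {z > y, z < y}. No integer assignment can satisfy these jointly:

  - z > y: bounds one variable relative to another variable
  - z < y: bounds one variable relative to another variable

Direct contradiction: z > y and y > z cannot both hold.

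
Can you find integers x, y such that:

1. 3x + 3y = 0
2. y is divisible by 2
Yes

Take x = 0, y = 0. Substituting into each constraint:
  (1) 3(0) + 3(0) = 0 ✓
  (2) 0 = 2 × 0, remainder 0 ✓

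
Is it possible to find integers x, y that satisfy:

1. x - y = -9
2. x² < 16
Yes

Take x = 0, y = 9. Substituting into each constraint:
  (1) 0 + (-9) = -9 ✓
  (2) x² = (0)² = 0, and 0 < 16 ✓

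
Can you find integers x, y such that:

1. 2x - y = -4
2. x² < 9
Yes

Take x = -2, y = 0. Substituting into each constraint:
  (1) 2(-2) + 0 = -4 ✓
  (2) x² = (-2)² = 4, and 4 < 9 ✓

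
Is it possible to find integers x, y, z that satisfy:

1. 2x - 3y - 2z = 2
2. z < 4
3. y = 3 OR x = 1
Yes

Take x = 1, y = 2, z = -3. Substituting into each constraint:
  (1) 2(1) - 3(2) - 2(-3) = 2 ✓
  (2) -3 < 4 ✓
  (3) x = 1, target 1 ✓ (second branch holds)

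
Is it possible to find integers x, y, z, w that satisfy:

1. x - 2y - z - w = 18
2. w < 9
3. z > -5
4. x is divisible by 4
Yes

Take x = 0, y = -9, z = 0, w = 0. Substituting into each constraint:
  (1) 0 - 2(-9) + 0 + 0 = 18 ✓
  (2) 0 < 9 ✓
  (3) 0 > -5 ✓
  (4) 0 = 4 × 0, remainder 0 ✓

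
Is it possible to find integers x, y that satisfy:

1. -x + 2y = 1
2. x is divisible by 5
Yes

Take x = 5, y = 3. Substituting into each constraint:
  (1) (-5) + 2(3) = 1 ✓
  (2) 5 = 5 × 1, remainder 0 ✓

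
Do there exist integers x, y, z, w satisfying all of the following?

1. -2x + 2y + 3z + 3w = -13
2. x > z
Yes

Take x = 2, y = 0, z = 1, w = -4. Substituting into each constraint:
  (1) -2(2) + 2(0) + 3(1) + 3(-4) = -13 ✓
  (2) 2 > 1 ✓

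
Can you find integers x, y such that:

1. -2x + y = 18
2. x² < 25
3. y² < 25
No

The full constraint system is jointly infeasible over the integers. Each constraint and what it forces:

  - -2x + y = 18: is a linear equation tying the variables together
  - x² < 25: restricts x to |x| ≤ 4
  - y² < 25: restricts y to |y| ≤ 4

Range argument: with x ∈ [-4, 4], y ∈ [-4, 4], the left side of the equation is at most 12, but the right side is 18 > 12. No integer solution exists.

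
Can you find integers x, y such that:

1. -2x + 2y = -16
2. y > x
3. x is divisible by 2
No

A contradictory subset is {-2x + 2y = -16, y > x}. No integer assignment can satisfy these jointly:

  - -2x + 2y = -16: is a linear equation tying the variables together
  - y > x: bounds one variable relative to another variable

From the equation, x − y = 8, i.e. y − x = -8; but y > x requires y − x ≥ 1. Contradiction.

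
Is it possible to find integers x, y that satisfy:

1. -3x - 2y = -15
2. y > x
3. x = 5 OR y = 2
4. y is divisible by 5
No

A contradictory subset is {-3x - 2y = -15, y > x, x = 5 OR y = 2}. No integer assignment can satisfy these jointly:

  - -3x - 2y = -15: is a linear equation tying the variables together
  - y > x: bounds one variable relative to another variable
  - x = 5 OR y = 2: forces a choice: either x = 5 or y = 2

Split on the disjunction (x = 5 OR y = 2):
  • If x = 5: the equation forces y = 0, giving (x, y) = (5, 0), which violates y > x.
  • If y = 2: with y = 2, every remaining term of the linear equation is divisible by 3, so the left side is ≡ 0 (mod 3); but the right side -11 ≡ 1 (mod 3). No integers can satisfy it.
Both branches are infeasible, so the system has no integer solution.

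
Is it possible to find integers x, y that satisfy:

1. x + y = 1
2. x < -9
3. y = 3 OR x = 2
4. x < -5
No

The full constraint system is jointly infeasible over the integers. Each constraint and what it forces:

  - x + y = 1: is a linear equation tying the variables together
  - x < -9: bounds one variable relative to a constant
  - y = 3 OR x = 2: forces a choice: either y = 3 or x = 2
  - x < -5: bounds one variable relative to a constant

Split on the disjunction (y = 3 OR x = 2):
  • If y = 3: the equation forces x = -2, which contradicts the bound x ≤ -10.
  • If x = 2: this contradicts the bound x ≤ -10.
Both branches are infeasible, so the system has no integer solution.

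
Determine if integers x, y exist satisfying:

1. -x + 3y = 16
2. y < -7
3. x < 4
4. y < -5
Yes

Take x = -40, y = -8. Substituting into each constraint:
  (1) 40 + 3(-8) = 16 ✓
  (2) -8 < -7 ✓
  (3) -40 < 4 ✓
  (4) -8 < -5 ✓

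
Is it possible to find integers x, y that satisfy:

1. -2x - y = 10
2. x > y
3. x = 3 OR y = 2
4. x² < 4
No

The full constraint system is jointly infeasible over the integers. Each constraint and what it forces:

  - -2x - y = 10: is a linear equation tying the variables together
  - x > y: bounds one variable relative to another variable
  - x = 3 OR y = 2: forces a choice: either x = 3 or y = 2
  - x² < 4: restricts x to |x| ≤ 1

Split on the disjunction (x = 3 OR y = 2):
  • If x = 3: this contradicts x² < 4, which requires |x| ≤ 1.
  • If y = 2: the equation forces x = -6, but x² < 4 requires |x| ≤ 1.
Both branches are infeasible, so the system has no integer solution.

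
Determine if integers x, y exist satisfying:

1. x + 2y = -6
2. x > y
Yes

Take x = 0, y = -3. Substituting into each constraint:
  (1) 0 + 2(-3) = -6 ✓
  (2) 0 > -3 ✓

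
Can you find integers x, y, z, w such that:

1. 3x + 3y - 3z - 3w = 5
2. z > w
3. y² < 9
No

Even the single constraint (3x + 3y - 3z - 3w = 5) is infeasible over the integers.

  - 3x + 3y - 3z - 3w = 5: every term on the left is divisible by 3, so the LHS ≡ 0 (mod 3), but the RHS 5 is not — no integer solution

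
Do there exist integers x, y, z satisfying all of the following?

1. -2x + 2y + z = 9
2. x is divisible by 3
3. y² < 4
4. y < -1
No

A contradictory subset is {y² < 4, y < -1}. No integer assignment can satisfy these jointly:

  - y² < 4: restricts y to |y| ≤ 1
  - y < -1: bounds one variable relative to a constant

Direct contradiction: the bounds on y require y ≥ -1 and y ≤ -2 simultaneously, which is empty.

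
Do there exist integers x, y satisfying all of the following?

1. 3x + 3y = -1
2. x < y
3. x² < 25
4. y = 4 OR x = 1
No

Even the single constraint (3x + 3y = -1) is infeasible over the integers.

  - 3x + 3y = -1: every term on the left is divisible by 3, so the LHS ≡ 0 (mod 3), but the RHS -1 is not — no integer solution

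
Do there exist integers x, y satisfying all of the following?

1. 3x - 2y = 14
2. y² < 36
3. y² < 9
Yes

Take x = 4, y = -1. Substituting into each constraint:
  (1) 3(4) - 2(-1) = 14 ✓
  (2) y² = (-1)² = 1, and 1 < 36 ✓
  (3) y² = (-1)² = 1, and 1 < 9 ✓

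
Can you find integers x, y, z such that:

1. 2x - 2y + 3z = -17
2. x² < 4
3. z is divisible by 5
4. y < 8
Yes

Take x = -1, y = 0, z = -5. Substituting into each constraint:
  (1) 2(-1) - 2(0) + 3(-5) = -17 ✓
  (2) x² = (-1)² = 1, and 1 < 4 ✓
  (3) -5 = 5 × -1, remainder 0 ✓
  (4) 0 < 8 ✓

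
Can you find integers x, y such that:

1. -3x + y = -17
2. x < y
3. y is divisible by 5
Yes

Take x = 9, y = 10. Substituting into each constraint:
  (1) -3(9) + 10 = -17 ✓
  (2) 9 < 10 ✓
  (3) 10 = 5 × 2, remainder 0 ✓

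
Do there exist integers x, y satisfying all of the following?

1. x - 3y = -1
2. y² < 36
Yes

Take x = 2, y = 1. Substituting into each constraint:
  (1) 2 - 3(1) = -1 ✓
  (2) y² = (1)² = 1, and 1 < 36 ✓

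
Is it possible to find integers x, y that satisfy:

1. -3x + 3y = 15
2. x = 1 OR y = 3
Yes

Take x = 1, y = 6. Substituting into each constraint:
  (1) -3(1) + 3(6) = 15 ✓
  (2) x = 1, target 1 ✓ (first branch holds)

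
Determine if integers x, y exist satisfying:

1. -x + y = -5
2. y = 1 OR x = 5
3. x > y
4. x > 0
Yes

Take x = 5, y = 0. Substituting into each constraint:
  (1) (-5) + 0 = -5 ✓
  (2) x = 5, target 5 ✓ (second branch holds)
  (3) 5 > 0 ✓
  (4) 5 > 0 ✓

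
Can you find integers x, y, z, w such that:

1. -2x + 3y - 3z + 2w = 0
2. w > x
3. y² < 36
Yes

Take x = -3, y = -2, z = 0, w = 0. Substituting into each constraint:
  (1) -2(-3) + 3(-2) - 3(0) + 2(0) = 0 ✓
  (2) 0 > -3 ✓
  (3) y² = (-2)² = 4, and 4 < 36 ✓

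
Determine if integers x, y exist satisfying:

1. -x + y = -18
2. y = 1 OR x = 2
Yes

Take x = 2, y = -16. Substituting into each constraint:
  (1) (-2) + (-16) = -18 ✓
  (2) x = 2, target 2 ✓ (second branch holds)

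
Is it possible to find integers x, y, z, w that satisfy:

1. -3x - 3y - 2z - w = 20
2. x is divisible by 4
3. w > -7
Yes

Take x = 0, y = -8, z = 2, w = 0. Substituting into each constraint:
  (1) -3(0) - 3(-8) - 2(2) + 0 = 20 ✓
  (2) 0 = 4 × 0, remainder 0 ✓
  (3) 0 > -7 ✓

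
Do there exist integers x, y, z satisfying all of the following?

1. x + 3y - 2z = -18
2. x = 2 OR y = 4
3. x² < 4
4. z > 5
Yes

Take x = 0, y = 4, z = 15. Substituting into each constraint:
  (1) 0 + 3(4) - 2(15) = -18 ✓
  (2) y = 4, target 4 ✓ (second branch holds)
  (3) x² = (0)² = 0, and 0 < 4 ✓
  (4) 15 > 5 ✓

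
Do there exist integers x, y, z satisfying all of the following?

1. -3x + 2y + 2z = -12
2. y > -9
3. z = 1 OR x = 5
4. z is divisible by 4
No

A contradictory subset is {-3x + 2y + 2z = -12, z = 1 OR x = 5, z is divisible by 4}. No integer assignment can satisfy these jointly:

  - -3x + 2y + 2z = -12: is a linear equation tying the variables together
  - z = 1 OR x = 5: forces a choice: either z = 1 or x = 5
  - z is divisible by 4: restricts z to multiples of 4

Split on the disjunction (z = 1 OR x = 5):
  • If z = 1: this contradicts the divisibility constraint — 1 is not a multiple of 4.
  • If x = 5: with x = 5, writing z = 4z', every remaining term of the linear equation is divisible by 2, so the left side is ≡ 0 (mod 2); but the right side 3 ≡ 1 (mod 2). No integers can satisfy it.
Both branches are infeasible, so the system has no integer solution.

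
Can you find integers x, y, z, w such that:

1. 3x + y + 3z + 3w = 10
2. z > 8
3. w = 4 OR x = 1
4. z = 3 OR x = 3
Yes

Take x = 3, y = -38, z = 9, w = 4. Substituting into each constraint:
  (1) 3(3) + (-38) + 3(9) + 3(4) = 10 ✓
  (2) 9 > 8 ✓
  (3) w = 4, target 4 ✓ (first branch holds)
  (4) x = 3, target 3 ✓ (second branch holds)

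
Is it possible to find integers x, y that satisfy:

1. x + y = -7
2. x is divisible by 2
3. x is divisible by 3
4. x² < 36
Yes

Take x = 0, y = -7. Substituting into each constraint:
  (1) 0 + (-7) = -7 ✓
  (2) 0 = 2 × 0, remainder 0 ✓
  (3) 0 = 3 × 0, remainder 0 ✓
  (4) x² = (0)² = 0, and 0 < 36 ✓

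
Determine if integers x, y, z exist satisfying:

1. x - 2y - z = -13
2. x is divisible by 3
Yes

Take x = 0, y = 6, z = 1. Substituting into each constraint:
  (1) 0 - 2(6) + (-1) = -13 ✓
  (2) 0 = 3 × 0, remainder 0 ✓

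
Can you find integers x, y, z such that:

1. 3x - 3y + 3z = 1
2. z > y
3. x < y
No

Even the single constraint (3x - 3y + 3z = 1) is infeasible over the integers.

  - 3x - 3y + 3z = 1: every term on the left is divisible by 3, so the LHS ≡ 0 (mod 3), but the RHS 1 is not — no integer solution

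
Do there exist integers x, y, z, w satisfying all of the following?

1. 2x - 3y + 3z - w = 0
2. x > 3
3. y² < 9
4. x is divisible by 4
Yes

Take x = 4, y = 2, z = 0, w = 2. Substituting into each constraint:
  (1) 2(4) - 3(2) + 3(0) + (-2) = 0 ✓
  (2) 4 > 3 ✓
  (3) y² = (2)² = 4, and 4 < 9 ✓
  (4) 4 = 4 × 1, remainder 0 ✓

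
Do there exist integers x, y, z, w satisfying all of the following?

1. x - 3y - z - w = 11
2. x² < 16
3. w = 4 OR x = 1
Yes

Take x = 0, y = -5, z = 0, w = 4. Substituting into each constraint:
  (1) 0 - 3(-5) + 0 + (-4) = 11 ✓
  (2) x² = (0)² = 0, and 0 < 16 ✓
  (3) w = 4, target 4 ✓ (first branch holds)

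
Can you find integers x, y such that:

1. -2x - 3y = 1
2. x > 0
Yes

Take x = 1, y = -1. Substituting into each constraint:
  (1) -2(1) - 3(-1) = 1 ✓
  (2) 1 > 0 ✓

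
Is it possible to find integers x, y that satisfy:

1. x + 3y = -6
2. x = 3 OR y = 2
Yes

Take x = -12, y = 2. Substituting into each constraint:
  (1) (-12) + 3(2) = -6 ✓
  (2) y = 2, target 2 ✓ (second branch holds)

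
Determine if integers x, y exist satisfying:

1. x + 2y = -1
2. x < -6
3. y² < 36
Yes

Take x = -7, y = 3. Substituting into each constraint:
  (1) (-7) + 2(3) = -1 ✓
  (2) -7 < -6 ✓
  (3) y² = (3)² = 9, and 9 < 36 ✓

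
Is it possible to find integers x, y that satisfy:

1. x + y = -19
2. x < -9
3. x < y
Yes

Take x = -19, y = 0. Substituting into each constraint:
  (1) (-19) + 0 = -19 ✓
  (2) -19 < -9 ✓
  (3) -19 < 0 ✓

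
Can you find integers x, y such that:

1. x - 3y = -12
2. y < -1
Yes

Take x = -18, y = -2. Substituting into each constraint:
  (1) (-18) - 3(-2) = -12 ✓
  (2) -2 < -1 ✓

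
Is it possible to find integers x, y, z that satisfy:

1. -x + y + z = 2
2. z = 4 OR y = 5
Yes

Take x = 3, y = 5, z = 0. Substituting into each constraint:
  (1) (-3) + 5 + 0 = 2 ✓
  (2) y = 5, target 5 ✓ (second branch holds)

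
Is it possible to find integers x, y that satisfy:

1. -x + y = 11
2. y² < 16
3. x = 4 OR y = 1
Yes

Take x = -10, y = 1. Substituting into each constraint:
  (1) 10 + 1 = 11 ✓
  (2) y² = (1)² = 1, and 1 < 16 ✓
  (3) y = 1, target 1 ✓ (second branch holds)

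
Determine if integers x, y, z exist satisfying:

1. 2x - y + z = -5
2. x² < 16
Yes

Take x = 0, y = 5, z = 0. Substituting into each constraint:
  (1) 2(0) + (-5) + 0 = -5 ✓
  (2) x² = (0)² = 0, and 0 < 16 ✓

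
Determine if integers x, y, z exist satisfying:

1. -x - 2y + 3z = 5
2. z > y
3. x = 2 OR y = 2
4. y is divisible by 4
Yes

Take x = 2, y = 4, z = 5. Substituting into each constraint:
  (1) (-2) - 2(4) + 3(5) = 5 ✓
  (2) 5 > 4 ✓
  (3) x = 2, target 2 ✓ (first branch holds)
  (4) 4 = 4 × 1, remainder 0 ✓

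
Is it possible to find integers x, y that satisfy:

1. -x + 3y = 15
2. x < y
Yes

Take x = -15, y = 0. Substituting into each constraint:
  (1) 15 + 3(0) = 15 ✓
  (2) -15 < 0 ✓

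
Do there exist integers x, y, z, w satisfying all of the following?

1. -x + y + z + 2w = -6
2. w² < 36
Yes

Take x = 0, y = 0, z = 0, w = -3. Substituting into each constraint:
  (1) 0 + 0 + 0 + 2(-3) = -6 ✓
  (2) w² = (-3)² = 9, and 9 < 36 ✓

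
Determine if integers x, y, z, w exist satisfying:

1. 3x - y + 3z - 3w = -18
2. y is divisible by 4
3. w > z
Yes

Take x = -5, y = 0, z = 0, w = 1. Substituting into each constraint:
  (1) 3(-5) + 0 + 3(0) - 3(1) = -18 ✓
  (2) 0 = 4 × 0, remainder 0 ✓
  (3) 1 > 0 ✓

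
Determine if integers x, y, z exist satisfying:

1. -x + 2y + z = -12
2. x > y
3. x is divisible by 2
Yes

Take x = 0, y = -1, z = -10. Substituting into each constraint:
  (1) 0 + 2(-1) + (-10) = -12 ✓
  (2) 0 > -1 ✓
  (3) 0 = 2 × 0, remainder 0 ✓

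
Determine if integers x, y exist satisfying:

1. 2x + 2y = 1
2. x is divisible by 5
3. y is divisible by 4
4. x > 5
No

Even the single constraint (2x + 2y = 1) is infeasible over the integers.

  - 2x + 2y = 1: every term on the left is divisible by 2, so the LHS ≡ 0 (mod 2), but the RHS 1 is not — no integer solution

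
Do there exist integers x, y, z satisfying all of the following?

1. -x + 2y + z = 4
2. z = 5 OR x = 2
Yes

Take x = 2, y = 0, z = 6. Substituting into each constraint:
  (1) (-2) + 2(0) + 6 = 4 ✓
  (2) x = 2, target 2 ✓ (second branch holds)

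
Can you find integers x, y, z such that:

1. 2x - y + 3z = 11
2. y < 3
Yes

Take x = 0, y = -11, z = 0. Substituting into each constraint:
  (1) 2(0) + 11 + 3(0) = 11 ✓
  (2) -11 < 3 ✓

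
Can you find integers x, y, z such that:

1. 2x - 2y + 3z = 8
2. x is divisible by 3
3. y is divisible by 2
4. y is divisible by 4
Yes

Take x = -3, y = -16, z = -6. Substituting into each constraint:
  (1) 2(-3) - 2(-16) + 3(-6) = 8 ✓
  (2) -3 = 3 × -1, remainder 0 ✓
  (3) -16 = 2 × -8, remainder 0 ✓
  (4) -16 = 4 × -4, remainder 0 ✓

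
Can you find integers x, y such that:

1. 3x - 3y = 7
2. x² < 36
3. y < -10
No

Even the single constraint (3x - 3y = 7) is infeasible over the integers.

  - 3x - 3y = 7: every term on the left is divisible by 3, so the LHS ≡ 0 (mod 3), but the RHS 7 is not — no integer solution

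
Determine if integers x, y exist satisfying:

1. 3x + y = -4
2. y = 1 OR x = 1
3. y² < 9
No

The full constraint system is jointly infeasible over the integers. Each constraint and what it forces:

  - 3x + y = -4: is a linear equation tying the variables together
  - y = 1 OR x = 1: forces a choice: either y = 1 or x = 1
  - y² < 9: restricts y to |y| ≤ 2

Split on the disjunction (y = 1 OR x = 1):
  • If y = 1: with y = 1, every remaining term of the linear equation is divisible by 3, so the left side is ≡ 0 (mod 3); but the right side -5 ≡ 1 (mod 3). No integers can satisfy it.
  • If x = 1: the equation forces y = -7, but y² < 9 requires |y| ≤ 2.
Both branches are infeasible, so the system has no integer solution.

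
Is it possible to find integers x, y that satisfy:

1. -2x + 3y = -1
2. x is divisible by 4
Yes

Take x = 8, y = 5. Substituting into each constraint:
  (1) -2(8) + 3(5) = -1 ✓
  (2) 8 = 4 × 2, remainder 0 ✓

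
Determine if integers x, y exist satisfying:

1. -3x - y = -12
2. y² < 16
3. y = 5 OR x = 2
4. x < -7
No

A contradictory subset is {-3x - y = -12, y = 5 OR x = 2, x < -7}. No integer assignment can satisfy these jointly:

  - -3x - y = -12: is a linear equation tying the variables together
  - y = 5 OR x = 2: forces a choice: either y = 5 or x = 2
  - x < -7: bounds one variable relative to a constant

Split on the disjunction (y = 5 OR x = 2):
  • If y = 5: with y = 5, every remaining term of the linear equation is divisible by 3, so the left side is ≡ 0 (mod 3); but the right side -7 ≡ 2 (mod 3). No integers can satisfy it.
  • If x = 2: this contradicts the bound x ≤ -8.
Both branches are infeasible, so the system has no integer solution.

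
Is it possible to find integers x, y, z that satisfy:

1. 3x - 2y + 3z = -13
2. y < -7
Yes

Take x = 0, y = -10, z = -11. Substituting into each constraint:
  (1) 3(0) - 2(-10) + 3(-11) = -13 ✓
  (2) -10 < -7 ✓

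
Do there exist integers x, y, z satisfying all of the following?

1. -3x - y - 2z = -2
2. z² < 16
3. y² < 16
Yes

Take x = 0, y = 2, z = 0. Substituting into each constraint:
  (1) -3(0) + (-2) - 2(0) = -2 ✓
  (2) z² = (0)² = 0, and 0 < 16 ✓
  (3) y² = (2)² = 4, and 4 < 16 ✓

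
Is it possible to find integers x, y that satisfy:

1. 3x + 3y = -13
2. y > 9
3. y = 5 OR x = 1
No

Even the single constraint (3x + 3y = -13) is infeasible over the integers.

  - 3x + 3y = -13: every term on the left is divisible by 3, so the LHS ≡ 0 (mod 3), but the RHS -13 is not — no integer solution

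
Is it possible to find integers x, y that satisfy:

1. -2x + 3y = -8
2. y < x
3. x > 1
Yes

Take x = 4, y = 0. Substituting into each constraint:
  (1) -2(4) + 3(0) = -8 ✓
  (2) 0 < 4 ✓
  (3) 4 > 1 ✓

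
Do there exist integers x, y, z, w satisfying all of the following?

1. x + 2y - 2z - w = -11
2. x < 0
Yes

Take x = -1, y = -5, z = 0, w = 0. Substituting into each constraint:
  (1) (-1) + 2(-5) - 2(0) + 0 = -11 ✓
  (2) -1 < 0 ✓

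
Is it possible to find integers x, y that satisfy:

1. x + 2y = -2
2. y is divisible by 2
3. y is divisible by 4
Yes

Take x = -2, y = 0. Substituting into each constraint:
  (1) (-2) + 2(0) = -2 ✓
  (2) 0 = 2 × 0, remainder 0 ✓
  (3) 0 = 4 × 0, remainder 0 ✓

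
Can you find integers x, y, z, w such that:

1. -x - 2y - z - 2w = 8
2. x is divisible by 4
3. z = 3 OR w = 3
Yes

Take x = 0, y = -7, z = 0, w = 3. Substituting into each constraint:
  (1) 0 - 2(-7) + 0 - 2(3) = 8 ✓
  (2) 0 = 4 × 0, remainder 0 ✓
  (3) w = 3, target 3 ✓ (second branch holds)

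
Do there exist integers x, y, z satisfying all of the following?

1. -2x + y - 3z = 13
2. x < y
Yes

Take x = 0, y = 1, z = -4. Substituting into each constraint:
  (1) -2(0) + 1 - 3(-4) = 13 ✓
  (2) 0 < 1 ✓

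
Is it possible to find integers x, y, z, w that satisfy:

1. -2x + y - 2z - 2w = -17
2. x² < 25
Yes

Take x = 0, y = 1, z = 0, w = 9. Substituting into each constraint:
  (1) -2(0) + 1 - 2(0) - 2(9) = -17 ✓
  (2) x² = (0)² = 0, and 0 < 25 ✓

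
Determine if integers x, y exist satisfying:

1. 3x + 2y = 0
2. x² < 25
Yes

Take x = 0, y = 0. Substituting into each constraint:
  (1) 3(0) + 2(0) = 0 ✓
  (2) x² = (0)² = 0, and 0 < 25 ✓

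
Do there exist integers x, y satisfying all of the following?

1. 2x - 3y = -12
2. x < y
Yes

Take x = 9, y = 10. Substituting into each constraint:
  (1) 2(9) - 3(10) = -12 ✓
  (2) 9 < 10 ✓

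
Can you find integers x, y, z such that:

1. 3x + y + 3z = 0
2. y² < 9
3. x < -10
Yes

Take x = -11, y = 0, z = 11. Substituting into each constraint:
  (1) 3(-11) + 0 + 3(11) = 0 ✓
  (2) y² = (0)² = 0, and 0 < 9 ✓
  (3) -11 < -10 ✓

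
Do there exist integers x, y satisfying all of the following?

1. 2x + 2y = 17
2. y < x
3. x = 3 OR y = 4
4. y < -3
No

Even the single constraint (2x + 2y = 17) is infeasible over the integers.

  - 2x + 2y = 17: every term on the left is divisible by 2, so the LHS ≡ 0 (mod 2), but the RHS 17 is not — no integer solution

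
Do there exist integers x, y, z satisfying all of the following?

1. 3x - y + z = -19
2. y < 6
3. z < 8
Yes

Take x = 0, y = 0, z = -19. Substituting into each constraint:
  (1) 3(0) + 0 + (-19) = -19 ✓
  (2) 0 < 6 ✓
  (3) -19 < 8 ✓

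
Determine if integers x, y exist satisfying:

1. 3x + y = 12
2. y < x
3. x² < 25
Yes

Take x = 4, y = 0. Substituting into each constraint:
  (1) 3(4) + 0 = 12 ✓
  (2) 0 < 4 ✓
  (3) x² = (4)² = 16, and 16 < 25 ✓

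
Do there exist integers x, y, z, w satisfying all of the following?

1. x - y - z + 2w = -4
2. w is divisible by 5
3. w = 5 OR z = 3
Yes

Take x = 0, y = 1, z = 3, w = 0. Substituting into each constraint:
  (1) 0 + (-1) + (-3) + 2(0) = -4 ✓
  (2) 0 = 5 × 0, remainder 0 ✓
  (3) z = 3, target 3 ✓ (second branch holds)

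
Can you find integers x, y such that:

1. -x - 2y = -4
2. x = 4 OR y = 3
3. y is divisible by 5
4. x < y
No

The full constraint system is jointly infeasible over the integers. Each constraint and what it forces:

  - -x - 2y = -4: is a linear equation tying the variables together
  - x = 4 OR y = 3: forces a choice: either x = 4 or y = 3
  - y is divisible by 5: restricts y to multiples of 5
  - x < y: bounds one variable relative to another variable

Split on the disjunction (x = 4 OR y = 3):
  • If x = 4: the equation forces y = 0, giving (x, y) = (4, 0), which violates y > x.
  • If y = 3: this contradicts the divisibility constraint — 3 is not a multiple of 5.
Both branches are infeasible, so the system has no integer solution.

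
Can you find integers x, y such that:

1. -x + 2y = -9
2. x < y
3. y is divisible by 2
Yes

Take x = -11, y = -10. Substituting into each constraint:
  (1) 11 + 2(-10) = -9 ✓
  (2) -11 < -10 ✓
  (3) -10 = 2 × -5, remainder 0 ✓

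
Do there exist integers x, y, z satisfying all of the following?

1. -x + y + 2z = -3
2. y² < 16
Yes

Take x = 0, y = -3, z = 0. Substituting into each constraint:
  (1) 0 + (-3) + 2(0) = -3 ✓
  (2) y² = (-3)² = 9, and 9 < 16 ✓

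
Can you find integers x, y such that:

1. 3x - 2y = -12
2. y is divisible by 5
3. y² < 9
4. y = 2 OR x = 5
No

A contradictory subset is {3x - 2y = -12, y is divisible by 5, y = 2 OR x = 5}. No integer assignment can satisfy these jointly:

  - 3x - 2y = -12: is a linear equation tying the variables together
  - y is divisible by 5: restricts y to multiples of 5
  - y = 2 OR x = 5: forces a choice: either y = 2 or x = 5

Split on the disjunction (y = 2 OR x = 5):
  • If y = 2: this contradicts the divisibility constraint — 2 is not a multiple of 5.
  • If x = 5: with x = 5, writing y = 5y', every remaining term of the linear equation is divisible by 10, so the left side is ≡ 0 (mod 10); but the right side -27 ≡ 3 (mod 10). No integers can satisfy it.
Both branches are infeasible, so the system has no integer solution.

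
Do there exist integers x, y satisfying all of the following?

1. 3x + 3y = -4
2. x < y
No

Even the single constraint (3x + 3y = -4) is infeasible over the integers.

  - 3x + 3y = -4: every term on the left is divisible by 3, so the LHS ≡ 0 (mod 3), but the RHS -4 is not — no integer solution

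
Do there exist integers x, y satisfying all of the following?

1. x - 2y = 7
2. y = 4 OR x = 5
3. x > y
Yes

Take x = 5, y = -1. Substituting into each constraint:
  (1) 5 - 2(-1) = 7 ✓
  (2) x = 5, target 5 ✓ (second branch holds)
  (3) 5 > -1 ✓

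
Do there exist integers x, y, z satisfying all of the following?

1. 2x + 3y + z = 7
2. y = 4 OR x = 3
Yes

Take x = 3, y = 0, z = 1. Substituting into each constraint:
  (1) 2(3) + 3(0) + 1 = 7 ✓
  (2) x = 3, target 3 ✓ (second branch holds)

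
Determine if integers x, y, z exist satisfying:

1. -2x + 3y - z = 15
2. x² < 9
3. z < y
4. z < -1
Yes

Take x = 0, y = 0, z = -15. Substituting into each constraint:
  (1) -2(0) + 3(0) + 15 = 15 ✓
  (2) x² = (0)² = 0, and 0 < 9 ✓
  (3) -15 < 0 ✓
  (4) -15 < -1 ✓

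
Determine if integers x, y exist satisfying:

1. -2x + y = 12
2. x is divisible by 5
Yes

Take x = 0, y = 12. Substituting into each constraint:
  (1) -2(0) + 12 = 12 ✓
  (2) 0 = 5 × 0, remainder 0 ✓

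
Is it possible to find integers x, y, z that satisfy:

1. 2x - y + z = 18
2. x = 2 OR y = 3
Yes

Take x = 2, y = -14, z = 0. Substituting into each constraint:
  (1) 2(2) + 14 + 0 = 18 ✓
  (2) x = 2, target 2 ✓ (first branch holds)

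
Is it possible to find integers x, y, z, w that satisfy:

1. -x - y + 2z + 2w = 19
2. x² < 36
Yes

Take x = 0, y = -19, z = 0, w = 0. Substituting into each constraint:
  (1) 0 + 19 + 2(0) + 2(0) = 19 ✓
  (2) x² = (0)² = 0, and 0 < 36 ✓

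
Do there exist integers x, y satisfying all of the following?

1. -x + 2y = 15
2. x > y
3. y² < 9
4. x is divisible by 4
No

A contradictory subset is {-x + 2y = 15, x is divisible by 4}. No integer assignment can satisfy these jointly:

  - -x + 2y = 15: is a linear equation tying the variables together
  - x is divisible by 4: restricts x to multiples of 4

Modular obstruction: writing x = 4x', every remaining term of the linear equation is divisible by 2, so the left side is ≡ 0 (mod 2); but the right side 15 ≡ 1 (mod 2). No integers can satisfy it.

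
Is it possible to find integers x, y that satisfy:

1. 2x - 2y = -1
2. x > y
No

Even the single constraint (2x - 2y = -1) is infeasible over the integers.

  - 2x - 2y = -1: every term on the left is divisible by 2, so the LHS ≡ 0 (mod 2), but the RHS -1 is not — no integer solution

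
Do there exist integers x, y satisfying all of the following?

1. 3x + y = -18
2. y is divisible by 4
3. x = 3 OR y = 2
No

The full constraint system is jointly infeasible over the integers. Each constraint and what it forces:

  - 3x + y = -18: is a linear equation tying the variables together
  - y is divisible by 4: restricts y to multiples of 4
  - x = 3 OR y = 2: forces a choice: either x = 3 or y = 2

Split on the disjunction (x = 3 OR y = 2):
  • If x = 3: with x = 3, writing y = 4y', every remaining term of the linear equation is divisible by 4, so the left side is ≡ 0 (mod 4); but the right side -27 ≡ 1 (mod 4). No integers can satisfy it.
  • If y = 2: this contradicts the divisibility constraint — 2 is not a multiple of 4.
Both branches are infeasible, so the system has no integer solution.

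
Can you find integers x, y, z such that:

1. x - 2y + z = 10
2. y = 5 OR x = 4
Yes

Take x = 4, y = -3, z = 0. Substituting into each constraint:
  (1) 4 - 2(-3) + 0 = 10 ✓
  (2) x = 4, target 4 ✓ (second branch holds)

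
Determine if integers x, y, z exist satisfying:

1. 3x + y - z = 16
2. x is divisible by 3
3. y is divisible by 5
Yes

Take x = 0, y = 0, z = -16. Substituting into each constraint:
  (1) 3(0) + 0 + 16 = 16 ✓
  (2) 0 = 3 × 0, remainder 0 ✓
  (3) 0 = 5 × 0, remainder 0 ✓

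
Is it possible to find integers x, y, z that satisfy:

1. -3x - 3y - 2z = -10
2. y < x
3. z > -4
Yes

Take x = 0, y = -2, z = 8. Substituting into each constraint:
  (1) -3(0) - 3(-2) - 2(8) = -10 ✓
  (2) -2 < 0 ✓
  (3) 8 > -4 ✓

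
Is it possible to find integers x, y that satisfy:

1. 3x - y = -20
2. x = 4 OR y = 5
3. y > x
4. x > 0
Yes

Take x = 4, y = 32. Substituting into each constraint:
  (1) 3(4) + (-32) = -20 ✓
  (2) x = 4, target 4 ✓ (first branch holds)
  (3) 32 > 4 ✓
  (4) 4 > 0 ✓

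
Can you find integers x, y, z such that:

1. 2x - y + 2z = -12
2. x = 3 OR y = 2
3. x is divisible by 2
Yes

Take x = 0, y = 2, z = -5. Substituting into each constraint:
  (1) 2(0) + (-2) + 2(-5) = -12 ✓
  (2) y = 2, target 2 ✓ (second branch holds)
  (3) 0 = 2 × 0, remainder 0 ✓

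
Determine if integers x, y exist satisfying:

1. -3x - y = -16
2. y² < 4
Yes

Take x = 5, y = 1. Substituting into each constraint:
  (1) -3(5) + (-1) = -16 ✓
  (2) y² = (1)² = 1, and 1 < 4 ✓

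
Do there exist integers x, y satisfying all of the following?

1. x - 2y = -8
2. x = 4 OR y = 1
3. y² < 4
Yes

Take x = -6, y = 1. Substituting into each constraint:
  (1) (-6) - 2(1) = -8 ✓
  (2) y = 1, target 1 ✓ (second branch holds)
  (3) y² = (1)² = 1, and 1 < 4 ✓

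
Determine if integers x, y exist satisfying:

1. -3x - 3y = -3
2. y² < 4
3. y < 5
Yes

Take x = 0, y = 1. Substituting into each constraint:
  (1) -3(0) - 3(1) = -3 ✓
  (2) y² = (1)² = 1, and 1 < 4 ✓
  (3) 1 < 5 ✓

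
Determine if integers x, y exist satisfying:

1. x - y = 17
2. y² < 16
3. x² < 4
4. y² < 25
No

A contradictory subset is {x - y = 17, y² < 16, x² < 4}. No integer assignment can satisfy these jointly:

  - x - y = 17: is a linear equation tying the variables together
  - y² < 16: restricts y to |y| ≤ 3
  - x² < 4: restricts x to |x| ≤ 1

Range argument: with x ∈ [-1, 1], y ∈ [-3, 3], the left side of the equation is at most 4, but the right side is 17 > 4. No integer solution exists.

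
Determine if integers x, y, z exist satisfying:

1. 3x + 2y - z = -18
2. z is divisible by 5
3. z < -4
Yes

Take x = 1, y = -13, z = -5. Substituting into each constraint:
  (1) 3(1) + 2(-13) + 5 = -18 ✓
  (2) -5 = 5 × -1, remainder 0 ✓
  (3) -5 < -4 ✓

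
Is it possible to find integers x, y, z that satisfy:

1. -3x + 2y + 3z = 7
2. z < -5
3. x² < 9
Yes

Take x = 0, y = 14, z = -7. Substituting into each constraint:
  (1) -3(0) + 2(14) + 3(-7) = 7 ✓
  (2) -7 < -5 ✓
  (3) x² = (0)² = 0, and 0 < 9 ✓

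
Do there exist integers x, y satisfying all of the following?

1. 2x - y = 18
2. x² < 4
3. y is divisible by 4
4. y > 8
No

A contradictory subset is {2x - y = 18, x² < 4, y > 8}. No integer assignment can satisfy these jointly:

  - 2x - y = 18: is a linear equation tying the variables together
  - x² < 4: restricts x to |x| ≤ 1
  - y > 8: bounds one variable relative to a constant

Range argument: with x ∈ [-1, 1], y ∈ [9, ∞], the left side of the equation is at most -7, but the right side is 18 > -7. No integer solution exists.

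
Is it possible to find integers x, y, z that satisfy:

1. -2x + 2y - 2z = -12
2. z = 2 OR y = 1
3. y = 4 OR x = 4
Yes

Take x = 4, y = 0, z = 2. Substituting into each constraint:
  (1) -2(4) + 2(0) - 2(2) = -12 ✓
  (2) z = 2, target 2 ✓ (first branch holds)
  (3) x = 4, target 4 ✓ (second branch holds)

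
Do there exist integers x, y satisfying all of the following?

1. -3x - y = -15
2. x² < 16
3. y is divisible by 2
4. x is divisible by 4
No

A contradictory subset is {-3x - y = -15, y is divisible by 2, x is divisible by 4}. No integer assignment can satisfy these jointly:

  - -3x - y = -15: is a linear equation tying the variables together
  - y is divisible by 2: restricts y to multiples of 2
  - x is divisible by 4: restricts x to multiples of 4

Modular obstruction: writing x = 4x' and writing y = 2y', every remaining term of the linear equation is divisible by 2, so the left side is ≡ 0 (mod 2); but the right side -15 ≡ 1 (mod 2). No integers can satisfy it.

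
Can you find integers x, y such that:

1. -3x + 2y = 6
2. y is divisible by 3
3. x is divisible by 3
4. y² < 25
Yes

Take x = 0, y = 3. Substituting into each constraint:
  (1) -3(0) + 2(3) = 6 ✓
  (2) 3 = 3 × 1, remainder 0 ✓
  (3) 0 = 3 × 0, remainder 0 ✓
  (4) y² = (3)² = 9, and 9 < 25 ✓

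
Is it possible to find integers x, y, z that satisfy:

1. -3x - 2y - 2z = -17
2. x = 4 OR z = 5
Yes

Take x = 1, y = 2, z = 5. Substituting into each constraint:
  (1) -3(1) - 2(2) - 2(5) = -17 ✓
  (2) z = 5, target 5 ✓ (second branch holds)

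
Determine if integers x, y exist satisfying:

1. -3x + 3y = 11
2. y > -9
No

Even the single constraint (-3x + 3y = 11) is infeasible over the integers.

  - -3x + 3y = 11: every term on the left is divisible by 3, so the LHS ≡ 0 (mod 3), but the RHS 11 is not — no integer solution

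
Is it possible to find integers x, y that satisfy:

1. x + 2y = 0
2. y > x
Yes

Take x = -2, y = 1. Substituting into each constraint:
  (1) (-2) + 2(1) = 0 ✓
  (2) 1 > -2 ✓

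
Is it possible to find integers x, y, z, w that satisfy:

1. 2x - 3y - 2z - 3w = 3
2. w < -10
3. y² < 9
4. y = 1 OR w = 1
Yes

Take x = 0, y = 1, z = 15, w = -12. Substituting into each constraint:
  (1) 2(0) - 3(1) - 2(15) - 3(-12) = 3 ✓
  (2) -12 < -10 ✓
  (3) y² = (1)² = 1, and 1 < 9 ✓
  (4) y = 1, target 1 ✓ (first branch holds)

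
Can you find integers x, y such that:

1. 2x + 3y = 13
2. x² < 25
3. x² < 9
Yes

Take x = -1, y = 5. Substituting into each constraint:
  (1) 2(-1) + 3(5) = 13 ✓
  (2) x² = (-1)² = 1, and 1 < 25 ✓
  (3) x² = (-1)² = 1, and 1 < 9 ✓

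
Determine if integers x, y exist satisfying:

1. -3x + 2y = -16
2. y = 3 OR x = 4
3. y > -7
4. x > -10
Yes

Take x = 4, y = -2. Substituting into each constraint:
  (1) -3(4) + 2(-2) = -16 ✓
  (2) x = 4, target 4 ✓ (second branch holds)
  (3) -2 > -7 ✓
  (4) 4 > -10 ✓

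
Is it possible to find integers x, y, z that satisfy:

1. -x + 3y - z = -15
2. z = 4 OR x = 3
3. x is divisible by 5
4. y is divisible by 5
No

The full constraint system is jointly infeasible over the integers. Each constraint and what it forces:

  - -x + 3y - z = -15: is a linear equation tying the variables together
  - z = 4 OR x = 3: forces a choice: either z = 4 or x = 3
  - x is divisible by 5: restricts x to multiples of 5
  - y is divisible by 5: restricts y to multiples of 5

Split on the disjunction (z = 4 OR x = 3):
  • If z = 4: with z = 4, writing x = 5x' and writing y = 5y', every remaining term of the linear equation is divisible by 5, so the left side is ≡ 0 (mod 5); but the right side -11 ≡ 4 (mod 5). No integers can satisfy it.
  • If x = 3: this contradicts the divisibility constraint — 3 is not a multiple of 5.
Both branches are infeasible, so the system has no integer solution.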